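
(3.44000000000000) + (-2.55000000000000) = 0.890000000000000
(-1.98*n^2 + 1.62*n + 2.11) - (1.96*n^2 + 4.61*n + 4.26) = -3.94*n^2 - 2.99*n - 2.15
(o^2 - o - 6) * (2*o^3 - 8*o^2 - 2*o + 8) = 2*o^5 - 10*o^4 - 6*o^3 + 58*o^2 + 4*o - 48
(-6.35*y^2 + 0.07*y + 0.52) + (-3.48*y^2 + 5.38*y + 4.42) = -9.83*y^2 + 5.45*y + 4.94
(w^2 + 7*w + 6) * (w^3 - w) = w^5 + 7*w^4 + 5*w^3 - 7*w^2 - 6*w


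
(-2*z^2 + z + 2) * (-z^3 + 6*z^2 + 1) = 2*z^5 - 13*z^4 + 4*z^3 + 10*z^2 + z + 2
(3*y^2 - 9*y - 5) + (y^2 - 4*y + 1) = 4*y^2 - 13*y - 4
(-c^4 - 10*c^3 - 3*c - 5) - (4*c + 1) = -c^4 - 10*c^3 - 7*c - 6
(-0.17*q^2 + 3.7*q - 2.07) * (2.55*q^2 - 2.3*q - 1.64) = -0.4335*q^4 + 9.826*q^3 - 13.5097*q^2 - 1.307*q + 3.3948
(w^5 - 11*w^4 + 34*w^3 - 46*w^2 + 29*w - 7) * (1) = w^5 - 11*w^4 + 34*w^3 - 46*w^2 + 29*w - 7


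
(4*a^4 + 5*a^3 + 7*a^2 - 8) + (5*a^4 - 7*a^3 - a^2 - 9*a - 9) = 9*a^4 - 2*a^3 + 6*a^2 - 9*a - 17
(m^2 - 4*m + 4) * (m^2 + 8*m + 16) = m^4 + 4*m^3 - 12*m^2 - 32*m + 64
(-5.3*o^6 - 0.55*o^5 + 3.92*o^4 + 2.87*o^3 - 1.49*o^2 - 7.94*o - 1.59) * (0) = 0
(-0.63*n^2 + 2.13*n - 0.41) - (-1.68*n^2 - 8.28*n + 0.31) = 1.05*n^2 + 10.41*n - 0.72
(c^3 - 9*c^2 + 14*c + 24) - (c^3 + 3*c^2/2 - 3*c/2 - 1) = -21*c^2/2 + 31*c/2 + 25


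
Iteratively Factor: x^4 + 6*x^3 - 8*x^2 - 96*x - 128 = (x + 2)*(x^3 + 4*x^2 - 16*x - 64) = (x + 2)*(x + 4)*(x^2 - 16) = (x - 4)*(x + 2)*(x + 4)*(x + 4)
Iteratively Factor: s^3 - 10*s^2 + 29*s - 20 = (s - 5)*(s^2 - 5*s + 4) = (s - 5)*(s - 1)*(s - 4)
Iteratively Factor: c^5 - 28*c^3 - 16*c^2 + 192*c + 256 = (c + 4)*(c^4 - 4*c^3 - 12*c^2 + 32*c + 64) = (c + 2)*(c + 4)*(c^3 - 6*c^2 + 32) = (c - 4)*(c + 2)*(c + 4)*(c^2 - 2*c - 8) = (c - 4)*(c + 2)^2*(c + 4)*(c - 4)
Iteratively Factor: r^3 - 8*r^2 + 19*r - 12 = (r - 3)*(r^2 - 5*r + 4) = (r - 4)*(r - 3)*(r - 1)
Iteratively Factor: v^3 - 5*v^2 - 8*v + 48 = (v + 3)*(v^2 - 8*v + 16) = (v - 4)*(v + 3)*(v - 4)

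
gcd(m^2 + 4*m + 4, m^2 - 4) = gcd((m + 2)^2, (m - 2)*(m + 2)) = m + 2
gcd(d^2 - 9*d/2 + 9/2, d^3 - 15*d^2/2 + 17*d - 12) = d - 3/2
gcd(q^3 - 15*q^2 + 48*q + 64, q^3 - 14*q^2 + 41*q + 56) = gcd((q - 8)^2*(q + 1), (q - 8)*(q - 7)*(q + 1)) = q^2 - 7*q - 8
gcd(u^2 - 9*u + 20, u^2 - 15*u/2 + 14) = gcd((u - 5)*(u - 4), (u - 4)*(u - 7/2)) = u - 4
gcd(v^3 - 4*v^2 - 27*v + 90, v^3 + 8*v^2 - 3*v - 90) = v^2 + 2*v - 15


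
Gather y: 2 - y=2 - y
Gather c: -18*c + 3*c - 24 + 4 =-15*c - 20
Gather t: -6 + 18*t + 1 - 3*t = 15*t - 5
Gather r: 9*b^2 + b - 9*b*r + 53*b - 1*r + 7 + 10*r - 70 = 9*b^2 + 54*b + r*(9 - 9*b) - 63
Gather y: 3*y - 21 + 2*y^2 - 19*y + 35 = 2*y^2 - 16*y + 14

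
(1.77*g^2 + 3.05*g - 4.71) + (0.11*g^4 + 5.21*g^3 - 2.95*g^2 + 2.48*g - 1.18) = 0.11*g^4 + 5.21*g^3 - 1.18*g^2 + 5.53*g - 5.89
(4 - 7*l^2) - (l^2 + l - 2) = -8*l^2 - l + 6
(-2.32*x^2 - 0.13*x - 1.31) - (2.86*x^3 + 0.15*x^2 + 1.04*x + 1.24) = -2.86*x^3 - 2.47*x^2 - 1.17*x - 2.55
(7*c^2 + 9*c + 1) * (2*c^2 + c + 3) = 14*c^4 + 25*c^3 + 32*c^2 + 28*c + 3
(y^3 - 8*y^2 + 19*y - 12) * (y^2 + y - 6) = y^5 - 7*y^4 + 5*y^3 + 55*y^2 - 126*y + 72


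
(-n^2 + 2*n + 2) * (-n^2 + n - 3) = n^4 - 3*n^3 + 3*n^2 - 4*n - 6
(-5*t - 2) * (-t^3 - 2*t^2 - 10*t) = 5*t^4 + 12*t^3 + 54*t^2 + 20*t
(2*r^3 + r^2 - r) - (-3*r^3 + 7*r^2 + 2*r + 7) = 5*r^3 - 6*r^2 - 3*r - 7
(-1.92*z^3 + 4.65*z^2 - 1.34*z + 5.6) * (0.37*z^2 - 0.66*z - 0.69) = -0.7104*z^5 + 2.9877*z^4 - 2.24*z^3 - 0.2521*z^2 - 2.7714*z - 3.864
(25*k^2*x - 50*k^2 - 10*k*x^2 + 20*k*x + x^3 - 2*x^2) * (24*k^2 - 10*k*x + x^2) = 600*k^4*x - 1200*k^4 - 490*k^3*x^2 + 980*k^3*x + 149*k^2*x^3 - 298*k^2*x^2 - 20*k*x^4 + 40*k*x^3 + x^5 - 2*x^4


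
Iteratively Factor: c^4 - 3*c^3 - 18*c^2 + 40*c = (c - 2)*(c^3 - c^2 - 20*c) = (c - 2)*(c + 4)*(c^2 - 5*c) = c*(c - 2)*(c + 4)*(c - 5)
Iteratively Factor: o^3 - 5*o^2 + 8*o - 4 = (o - 1)*(o^2 - 4*o + 4) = (o - 2)*(o - 1)*(o - 2)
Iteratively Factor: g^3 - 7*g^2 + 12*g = (g)*(g^2 - 7*g + 12) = g*(g - 4)*(g - 3)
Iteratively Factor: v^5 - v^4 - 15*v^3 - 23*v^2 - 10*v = (v - 5)*(v^4 + 4*v^3 + 5*v^2 + 2*v) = (v - 5)*(v + 2)*(v^3 + 2*v^2 + v) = (v - 5)*(v + 1)*(v + 2)*(v^2 + v) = v*(v - 5)*(v + 1)*(v + 2)*(v + 1)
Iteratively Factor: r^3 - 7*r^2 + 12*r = (r - 4)*(r^2 - 3*r) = r*(r - 4)*(r - 3)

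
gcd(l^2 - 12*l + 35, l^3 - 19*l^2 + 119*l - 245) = l^2 - 12*l + 35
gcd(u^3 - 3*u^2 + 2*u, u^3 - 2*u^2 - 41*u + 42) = u - 1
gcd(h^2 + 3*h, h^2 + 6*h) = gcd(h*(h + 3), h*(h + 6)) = h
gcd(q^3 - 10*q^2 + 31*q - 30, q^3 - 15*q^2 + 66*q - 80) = q^2 - 7*q + 10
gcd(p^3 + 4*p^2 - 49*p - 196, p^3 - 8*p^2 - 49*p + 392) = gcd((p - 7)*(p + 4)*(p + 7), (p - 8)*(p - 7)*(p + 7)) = p^2 - 49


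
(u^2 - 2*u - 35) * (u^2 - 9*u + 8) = u^4 - 11*u^3 - 9*u^2 + 299*u - 280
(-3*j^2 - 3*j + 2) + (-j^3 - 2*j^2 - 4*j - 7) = -j^3 - 5*j^2 - 7*j - 5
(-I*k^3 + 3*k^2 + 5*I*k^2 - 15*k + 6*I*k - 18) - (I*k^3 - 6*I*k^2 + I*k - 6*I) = -2*I*k^3 + 3*k^2 + 11*I*k^2 - 15*k + 5*I*k - 18 + 6*I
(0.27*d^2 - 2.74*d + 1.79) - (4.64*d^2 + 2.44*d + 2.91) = -4.37*d^2 - 5.18*d - 1.12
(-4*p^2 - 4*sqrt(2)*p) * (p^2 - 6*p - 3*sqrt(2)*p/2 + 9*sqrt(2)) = -4*p^4 + 2*sqrt(2)*p^3 + 24*p^3 - 12*sqrt(2)*p^2 + 12*p^2 - 72*p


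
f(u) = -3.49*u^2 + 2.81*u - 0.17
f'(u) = 2.81 - 6.98*u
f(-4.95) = -99.59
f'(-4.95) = 37.36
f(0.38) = 0.39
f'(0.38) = 0.16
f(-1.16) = -8.13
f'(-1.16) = 10.91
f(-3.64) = -56.64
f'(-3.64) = 28.22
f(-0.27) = -1.18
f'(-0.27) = 4.69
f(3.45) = -32.02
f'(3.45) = -21.27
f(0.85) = -0.30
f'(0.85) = -3.12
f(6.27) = -119.75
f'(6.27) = -40.95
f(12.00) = -469.01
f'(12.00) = -80.95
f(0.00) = -0.17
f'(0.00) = 2.81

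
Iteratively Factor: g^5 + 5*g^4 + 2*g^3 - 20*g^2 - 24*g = (g - 2)*(g^4 + 7*g^3 + 16*g^2 + 12*g) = (g - 2)*(g + 2)*(g^3 + 5*g^2 + 6*g) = g*(g - 2)*(g + 2)*(g^2 + 5*g + 6) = g*(g - 2)*(g + 2)*(g + 3)*(g + 2)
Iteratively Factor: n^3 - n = (n + 1)*(n^2 - n) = n*(n + 1)*(n - 1)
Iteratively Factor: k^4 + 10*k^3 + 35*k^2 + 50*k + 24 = (k + 1)*(k^3 + 9*k^2 + 26*k + 24) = (k + 1)*(k + 4)*(k^2 + 5*k + 6) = (k + 1)*(k + 3)*(k + 4)*(k + 2)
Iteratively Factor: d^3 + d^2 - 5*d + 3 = (d + 3)*(d^2 - 2*d + 1) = (d - 1)*(d + 3)*(d - 1)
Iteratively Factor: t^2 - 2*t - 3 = (t + 1)*(t - 3)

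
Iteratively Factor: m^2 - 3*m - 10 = (m + 2)*(m - 5)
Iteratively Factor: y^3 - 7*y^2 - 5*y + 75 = (y - 5)*(y^2 - 2*y - 15) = (y - 5)*(y + 3)*(y - 5)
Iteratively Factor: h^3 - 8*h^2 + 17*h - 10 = (h - 1)*(h^2 - 7*h + 10) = (h - 5)*(h - 1)*(h - 2)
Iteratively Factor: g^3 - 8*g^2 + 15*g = (g)*(g^2 - 8*g + 15) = g*(g - 5)*(g - 3)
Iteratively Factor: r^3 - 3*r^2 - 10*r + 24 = (r - 2)*(r^2 - r - 12) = (r - 2)*(r + 3)*(r - 4)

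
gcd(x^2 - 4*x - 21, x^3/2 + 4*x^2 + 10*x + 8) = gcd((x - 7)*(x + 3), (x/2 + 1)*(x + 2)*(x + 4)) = 1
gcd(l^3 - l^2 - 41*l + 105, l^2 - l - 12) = 1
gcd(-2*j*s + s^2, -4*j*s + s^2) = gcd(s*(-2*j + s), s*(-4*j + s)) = s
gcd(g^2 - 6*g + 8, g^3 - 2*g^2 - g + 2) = g - 2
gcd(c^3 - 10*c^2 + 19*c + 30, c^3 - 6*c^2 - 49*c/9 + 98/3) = c - 6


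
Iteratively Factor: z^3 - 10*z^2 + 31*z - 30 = (z - 5)*(z^2 - 5*z + 6) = (z - 5)*(z - 2)*(z - 3)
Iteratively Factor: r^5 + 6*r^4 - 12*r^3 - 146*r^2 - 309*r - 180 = (r + 4)*(r^4 + 2*r^3 - 20*r^2 - 66*r - 45) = (r + 3)*(r + 4)*(r^3 - r^2 - 17*r - 15) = (r - 5)*(r + 3)*(r + 4)*(r^2 + 4*r + 3) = (r - 5)*(r + 3)^2*(r + 4)*(r + 1)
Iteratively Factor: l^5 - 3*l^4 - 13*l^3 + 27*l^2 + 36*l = (l - 3)*(l^4 - 13*l^2 - 12*l) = (l - 3)*(l + 3)*(l^3 - 3*l^2 - 4*l) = l*(l - 3)*(l + 3)*(l^2 - 3*l - 4) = l*(l - 3)*(l + 1)*(l + 3)*(l - 4)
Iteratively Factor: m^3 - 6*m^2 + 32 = (m - 4)*(m^2 - 2*m - 8) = (m - 4)^2*(m + 2)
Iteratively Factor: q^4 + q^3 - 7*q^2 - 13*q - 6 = (q - 3)*(q^3 + 4*q^2 + 5*q + 2) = (q - 3)*(q + 1)*(q^2 + 3*q + 2) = (q - 3)*(q + 1)^2*(q + 2)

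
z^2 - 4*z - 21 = (z - 7)*(z + 3)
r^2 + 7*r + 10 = (r + 2)*(r + 5)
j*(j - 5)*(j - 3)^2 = j^4 - 11*j^3 + 39*j^2 - 45*j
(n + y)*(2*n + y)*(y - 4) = 2*n^2*y - 8*n^2 + 3*n*y^2 - 12*n*y + y^3 - 4*y^2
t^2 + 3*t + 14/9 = (t + 2/3)*(t + 7/3)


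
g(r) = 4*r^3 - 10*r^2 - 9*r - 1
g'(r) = 12*r^2 - 20*r - 9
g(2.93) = -12.60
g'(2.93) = 35.42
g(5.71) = 366.25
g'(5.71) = 268.05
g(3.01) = -9.61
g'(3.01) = 39.52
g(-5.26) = -812.46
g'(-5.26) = 428.21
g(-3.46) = -255.26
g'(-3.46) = 203.86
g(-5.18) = -778.67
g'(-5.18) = 416.59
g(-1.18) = -10.88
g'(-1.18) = 31.31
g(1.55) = -24.08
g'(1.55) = -11.17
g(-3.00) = -172.00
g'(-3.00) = 159.00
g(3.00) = -10.00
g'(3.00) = 39.00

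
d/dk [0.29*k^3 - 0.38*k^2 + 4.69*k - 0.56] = 0.87*k^2 - 0.76*k + 4.69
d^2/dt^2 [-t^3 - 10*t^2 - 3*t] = -6*t - 20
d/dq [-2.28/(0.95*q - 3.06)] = 2.166/(0.95*q - 3.06)^2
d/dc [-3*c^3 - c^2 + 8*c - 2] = -9*c^2 - 2*c + 8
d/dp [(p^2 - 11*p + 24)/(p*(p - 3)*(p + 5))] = (-p^2 + 16*p + 40)/(p^2*(p^2 + 10*p + 25))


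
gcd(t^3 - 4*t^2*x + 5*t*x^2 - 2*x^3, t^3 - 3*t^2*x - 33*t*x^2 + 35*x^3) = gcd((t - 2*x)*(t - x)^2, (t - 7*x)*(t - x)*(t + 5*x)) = -t + x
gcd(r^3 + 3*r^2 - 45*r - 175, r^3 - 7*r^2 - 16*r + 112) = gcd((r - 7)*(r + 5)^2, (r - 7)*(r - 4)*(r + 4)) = r - 7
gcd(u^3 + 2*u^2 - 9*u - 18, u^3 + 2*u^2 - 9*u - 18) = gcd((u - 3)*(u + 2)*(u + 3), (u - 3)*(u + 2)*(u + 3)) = u^3 + 2*u^2 - 9*u - 18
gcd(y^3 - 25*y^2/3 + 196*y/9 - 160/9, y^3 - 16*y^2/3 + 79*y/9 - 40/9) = y^2 - 13*y/3 + 40/9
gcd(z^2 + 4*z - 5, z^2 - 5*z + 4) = z - 1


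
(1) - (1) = 0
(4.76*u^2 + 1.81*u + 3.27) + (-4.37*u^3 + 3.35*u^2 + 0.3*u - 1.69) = -4.37*u^3 + 8.11*u^2 + 2.11*u + 1.58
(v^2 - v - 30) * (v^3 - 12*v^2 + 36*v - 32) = v^5 - 13*v^4 + 18*v^3 + 292*v^2 - 1048*v + 960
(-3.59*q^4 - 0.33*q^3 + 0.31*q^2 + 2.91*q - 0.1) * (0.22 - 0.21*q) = 0.7539*q^5 - 0.7205*q^4 - 0.1377*q^3 - 0.5429*q^2 + 0.6612*q - 0.022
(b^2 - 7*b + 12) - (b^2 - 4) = 16 - 7*b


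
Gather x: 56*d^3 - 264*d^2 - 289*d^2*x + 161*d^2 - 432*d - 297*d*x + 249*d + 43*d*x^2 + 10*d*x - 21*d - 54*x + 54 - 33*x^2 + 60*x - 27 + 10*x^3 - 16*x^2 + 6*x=56*d^3 - 103*d^2 - 204*d + 10*x^3 + x^2*(43*d - 49) + x*(-289*d^2 - 287*d + 12) + 27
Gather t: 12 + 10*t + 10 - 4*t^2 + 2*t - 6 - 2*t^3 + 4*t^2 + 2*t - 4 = -2*t^3 + 14*t + 12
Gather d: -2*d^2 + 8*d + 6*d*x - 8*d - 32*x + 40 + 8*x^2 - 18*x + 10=-2*d^2 + 6*d*x + 8*x^2 - 50*x + 50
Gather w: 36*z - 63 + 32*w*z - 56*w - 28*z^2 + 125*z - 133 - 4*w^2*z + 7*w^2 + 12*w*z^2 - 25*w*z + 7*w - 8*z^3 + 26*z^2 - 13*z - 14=w^2*(7 - 4*z) + w*(12*z^2 + 7*z - 49) - 8*z^3 - 2*z^2 + 148*z - 210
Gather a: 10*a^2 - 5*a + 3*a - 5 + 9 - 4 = 10*a^2 - 2*a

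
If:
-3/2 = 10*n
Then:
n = -3/20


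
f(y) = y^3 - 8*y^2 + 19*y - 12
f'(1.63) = 0.89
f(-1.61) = -67.50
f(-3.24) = -191.55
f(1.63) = 2.05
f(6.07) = 32.22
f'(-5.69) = 207.17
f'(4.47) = 7.42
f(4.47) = 2.40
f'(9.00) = 118.00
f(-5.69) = -563.34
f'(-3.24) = 102.33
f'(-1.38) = 46.79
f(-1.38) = -56.08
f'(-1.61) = 52.54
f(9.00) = 240.00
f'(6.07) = 32.41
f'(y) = 3*y^2 - 16*y + 19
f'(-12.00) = 643.00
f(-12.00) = -3120.00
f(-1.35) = -54.69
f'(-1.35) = 46.07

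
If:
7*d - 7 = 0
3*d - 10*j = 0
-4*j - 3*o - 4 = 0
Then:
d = 1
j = 3/10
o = -26/15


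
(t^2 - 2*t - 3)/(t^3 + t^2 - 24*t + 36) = (t + 1)/(t^2 + 4*t - 12)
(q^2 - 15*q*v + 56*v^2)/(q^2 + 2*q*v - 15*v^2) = (q^2 - 15*q*v + 56*v^2)/(q^2 + 2*q*v - 15*v^2)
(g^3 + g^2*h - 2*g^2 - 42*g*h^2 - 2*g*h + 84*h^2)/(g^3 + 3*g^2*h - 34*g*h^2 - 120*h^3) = (g^2 + 7*g*h - 2*g - 14*h)/(g^2 + 9*g*h + 20*h^2)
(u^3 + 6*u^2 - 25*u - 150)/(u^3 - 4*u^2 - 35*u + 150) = (u + 5)/(u - 5)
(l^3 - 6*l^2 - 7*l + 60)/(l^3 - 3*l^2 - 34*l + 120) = (l + 3)/(l + 6)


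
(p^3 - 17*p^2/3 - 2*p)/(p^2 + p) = (p^2 - 17*p/3 - 2)/(p + 1)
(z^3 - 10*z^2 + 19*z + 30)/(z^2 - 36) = (z^2 - 4*z - 5)/(z + 6)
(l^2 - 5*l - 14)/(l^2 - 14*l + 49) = (l + 2)/(l - 7)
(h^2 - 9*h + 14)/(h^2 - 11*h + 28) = (h - 2)/(h - 4)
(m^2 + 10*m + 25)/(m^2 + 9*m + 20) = (m + 5)/(m + 4)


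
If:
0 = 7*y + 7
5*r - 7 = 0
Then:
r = 7/5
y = -1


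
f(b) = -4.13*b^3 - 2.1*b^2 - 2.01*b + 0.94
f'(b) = -12.39*b^2 - 4.2*b - 2.01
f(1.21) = -11.88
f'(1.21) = -25.23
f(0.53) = -1.33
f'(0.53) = -7.72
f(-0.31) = 1.48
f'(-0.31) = -1.90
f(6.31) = -1132.98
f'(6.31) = -521.83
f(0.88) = -5.27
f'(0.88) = -15.30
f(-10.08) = 4037.74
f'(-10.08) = -1218.58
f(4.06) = -318.23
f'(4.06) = -223.29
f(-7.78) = 1834.33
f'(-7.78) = -719.28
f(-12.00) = 6859.30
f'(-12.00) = -1735.77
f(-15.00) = 13497.34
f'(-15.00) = -2726.76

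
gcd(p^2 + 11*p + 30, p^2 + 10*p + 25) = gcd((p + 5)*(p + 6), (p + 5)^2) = p + 5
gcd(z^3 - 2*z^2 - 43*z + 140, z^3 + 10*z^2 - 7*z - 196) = z^2 + 3*z - 28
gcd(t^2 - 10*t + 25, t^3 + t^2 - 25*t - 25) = t - 5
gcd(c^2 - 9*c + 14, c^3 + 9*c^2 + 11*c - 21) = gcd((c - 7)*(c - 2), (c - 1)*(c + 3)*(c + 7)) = 1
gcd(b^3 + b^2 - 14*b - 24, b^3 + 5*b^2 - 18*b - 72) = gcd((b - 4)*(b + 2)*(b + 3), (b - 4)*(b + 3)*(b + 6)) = b^2 - b - 12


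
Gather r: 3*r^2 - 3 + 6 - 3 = 3*r^2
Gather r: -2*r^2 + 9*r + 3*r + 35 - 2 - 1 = -2*r^2 + 12*r + 32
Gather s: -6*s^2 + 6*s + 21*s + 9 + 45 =-6*s^2 + 27*s + 54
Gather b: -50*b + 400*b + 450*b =800*b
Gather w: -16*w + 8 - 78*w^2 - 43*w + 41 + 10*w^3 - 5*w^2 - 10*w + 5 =10*w^3 - 83*w^2 - 69*w + 54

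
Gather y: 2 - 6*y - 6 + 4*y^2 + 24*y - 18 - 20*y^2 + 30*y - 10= -16*y^2 + 48*y - 32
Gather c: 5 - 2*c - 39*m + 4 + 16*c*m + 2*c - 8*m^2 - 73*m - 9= 16*c*m - 8*m^2 - 112*m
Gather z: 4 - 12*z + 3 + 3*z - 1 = 6 - 9*z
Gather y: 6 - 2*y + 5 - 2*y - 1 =10 - 4*y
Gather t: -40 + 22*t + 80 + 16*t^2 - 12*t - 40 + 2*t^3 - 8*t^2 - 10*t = 2*t^3 + 8*t^2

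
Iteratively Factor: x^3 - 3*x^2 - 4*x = (x)*(x^2 - 3*x - 4) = x*(x + 1)*(x - 4)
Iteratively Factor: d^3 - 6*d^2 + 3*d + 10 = (d + 1)*(d^2 - 7*d + 10) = (d - 5)*(d + 1)*(d - 2)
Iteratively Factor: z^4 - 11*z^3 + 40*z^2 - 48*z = (z)*(z^3 - 11*z^2 + 40*z - 48) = z*(z - 4)*(z^2 - 7*z + 12) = z*(z - 4)*(z - 3)*(z - 4)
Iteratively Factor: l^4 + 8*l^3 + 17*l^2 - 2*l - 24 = (l + 3)*(l^3 + 5*l^2 + 2*l - 8) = (l + 3)*(l + 4)*(l^2 + l - 2) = (l - 1)*(l + 3)*(l + 4)*(l + 2)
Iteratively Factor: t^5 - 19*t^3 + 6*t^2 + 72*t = (t - 3)*(t^4 + 3*t^3 - 10*t^2 - 24*t) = (t - 3)*(t + 2)*(t^3 + t^2 - 12*t) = t*(t - 3)*(t + 2)*(t^2 + t - 12) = t*(t - 3)*(t + 2)*(t + 4)*(t - 3)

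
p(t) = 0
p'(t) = 0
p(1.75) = 0.00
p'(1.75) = 0.00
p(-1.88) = 0.00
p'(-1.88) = 0.00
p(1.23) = 0.00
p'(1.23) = 0.00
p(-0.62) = 0.00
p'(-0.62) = 0.00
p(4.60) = 0.00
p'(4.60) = 0.00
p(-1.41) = 0.00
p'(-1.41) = 0.00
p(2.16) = 0.00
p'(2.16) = 0.00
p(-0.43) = 0.00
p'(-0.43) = 0.00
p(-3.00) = 0.00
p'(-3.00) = 0.00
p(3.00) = 0.00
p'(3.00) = 0.00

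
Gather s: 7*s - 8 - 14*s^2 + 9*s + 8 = -14*s^2 + 16*s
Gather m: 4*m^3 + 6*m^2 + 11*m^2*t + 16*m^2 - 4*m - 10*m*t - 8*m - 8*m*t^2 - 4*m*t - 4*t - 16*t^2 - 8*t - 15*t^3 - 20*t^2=4*m^3 + m^2*(11*t + 22) + m*(-8*t^2 - 14*t - 12) - 15*t^3 - 36*t^2 - 12*t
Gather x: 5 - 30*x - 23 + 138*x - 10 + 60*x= 168*x - 28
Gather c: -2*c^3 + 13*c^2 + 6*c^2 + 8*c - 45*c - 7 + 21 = -2*c^3 + 19*c^2 - 37*c + 14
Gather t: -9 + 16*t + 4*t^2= 4*t^2 + 16*t - 9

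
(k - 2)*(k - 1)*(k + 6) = k^3 + 3*k^2 - 16*k + 12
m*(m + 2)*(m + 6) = m^3 + 8*m^2 + 12*m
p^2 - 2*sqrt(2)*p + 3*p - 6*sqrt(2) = (p + 3)*(p - 2*sqrt(2))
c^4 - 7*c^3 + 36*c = c*(c - 6)*(c - 3)*(c + 2)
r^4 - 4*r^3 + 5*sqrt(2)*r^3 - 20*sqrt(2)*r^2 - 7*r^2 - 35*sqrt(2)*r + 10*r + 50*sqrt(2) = (r - 5)*(r - 1)*(r + 2)*(r + 5*sqrt(2))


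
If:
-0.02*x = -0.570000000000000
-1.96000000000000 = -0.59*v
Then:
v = 3.32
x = 28.50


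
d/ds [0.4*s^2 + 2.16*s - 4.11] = 0.8*s + 2.16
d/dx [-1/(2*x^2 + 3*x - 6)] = (4*x + 3)/(2*x^2 + 3*x - 6)^2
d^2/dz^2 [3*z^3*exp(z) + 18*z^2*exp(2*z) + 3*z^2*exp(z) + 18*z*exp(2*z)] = 3*(z^3 + 24*z^2*exp(z) + 7*z^2 + 72*z*exp(z) + 10*z + 36*exp(z) + 2)*exp(z)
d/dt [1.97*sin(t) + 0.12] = 1.97*cos(t)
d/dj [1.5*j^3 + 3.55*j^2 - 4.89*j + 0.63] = 4.5*j^2 + 7.1*j - 4.89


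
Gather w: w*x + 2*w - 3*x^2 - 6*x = w*(x + 2) - 3*x^2 - 6*x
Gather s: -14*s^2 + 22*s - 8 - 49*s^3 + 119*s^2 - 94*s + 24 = -49*s^3 + 105*s^2 - 72*s + 16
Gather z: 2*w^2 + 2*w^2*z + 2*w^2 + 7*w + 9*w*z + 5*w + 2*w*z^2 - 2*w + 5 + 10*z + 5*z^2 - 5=4*w^2 + 10*w + z^2*(2*w + 5) + z*(2*w^2 + 9*w + 10)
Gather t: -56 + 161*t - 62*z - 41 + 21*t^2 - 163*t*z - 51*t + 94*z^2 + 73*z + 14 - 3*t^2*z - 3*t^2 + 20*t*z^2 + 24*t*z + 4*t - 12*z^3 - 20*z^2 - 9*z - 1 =t^2*(18 - 3*z) + t*(20*z^2 - 139*z + 114) - 12*z^3 + 74*z^2 + 2*z - 84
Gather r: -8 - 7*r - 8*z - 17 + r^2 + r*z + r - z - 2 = r^2 + r*(z - 6) - 9*z - 27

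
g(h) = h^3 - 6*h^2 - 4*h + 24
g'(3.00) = -13.00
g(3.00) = -15.00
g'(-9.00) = 347.00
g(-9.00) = -1155.00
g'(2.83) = -13.93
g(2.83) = -12.71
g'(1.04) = -13.24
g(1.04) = 14.48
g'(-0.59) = 4.12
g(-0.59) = 24.07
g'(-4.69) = 118.27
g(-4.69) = -192.38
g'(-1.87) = 28.93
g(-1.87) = 3.96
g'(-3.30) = 68.27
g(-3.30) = -64.08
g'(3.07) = -12.57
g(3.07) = -15.89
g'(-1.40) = 18.68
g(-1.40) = 15.10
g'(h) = 3*h^2 - 12*h - 4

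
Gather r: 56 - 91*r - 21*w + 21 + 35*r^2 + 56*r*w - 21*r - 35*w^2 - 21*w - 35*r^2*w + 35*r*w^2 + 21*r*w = r^2*(35 - 35*w) + r*(35*w^2 + 77*w - 112) - 35*w^2 - 42*w + 77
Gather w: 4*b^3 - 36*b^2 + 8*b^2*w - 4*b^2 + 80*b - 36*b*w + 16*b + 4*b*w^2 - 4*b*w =4*b^3 - 40*b^2 + 4*b*w^2 + 96*b + w*(8*b^2 - 40*b)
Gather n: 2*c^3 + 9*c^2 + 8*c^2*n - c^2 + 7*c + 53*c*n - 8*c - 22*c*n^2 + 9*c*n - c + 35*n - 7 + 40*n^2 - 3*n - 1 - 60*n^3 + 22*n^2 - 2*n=2*c^3 + 8*c^2 - 2*c - 60*n^3 + n^2*(62 - 22*c) + n*(8*c^2 + 62*c + 30) - 8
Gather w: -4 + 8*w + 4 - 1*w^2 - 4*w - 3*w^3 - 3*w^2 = -3*w^3 - 4*w^2 + 4*w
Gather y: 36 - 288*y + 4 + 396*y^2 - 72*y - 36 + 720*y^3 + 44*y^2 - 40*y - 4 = 720*y^3 + 440*y^2 - 400*y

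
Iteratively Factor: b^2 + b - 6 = (b + 3)*(b - 2)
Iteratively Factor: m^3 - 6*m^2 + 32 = (m - 4)*(m^2 - 2*m - 8) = (m - 4)*(m + 2)*(m - 4)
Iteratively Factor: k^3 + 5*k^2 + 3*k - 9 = (k + 3)*(k^2 + 2*k - 3) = (k + 3)^2*(k - 1)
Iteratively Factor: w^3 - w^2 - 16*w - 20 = (w - 5)*(w^2 + 4*w + 4) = (w - 5)*(w + 2)*(w + 2)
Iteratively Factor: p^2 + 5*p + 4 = (p + 4)*(p + 1)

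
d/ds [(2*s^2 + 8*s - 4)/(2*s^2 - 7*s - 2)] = 2*(-15*s^2 + 4*s - 22)/(4*s^4 - 28*s^3 + 41*s^2 + 28*s + 4)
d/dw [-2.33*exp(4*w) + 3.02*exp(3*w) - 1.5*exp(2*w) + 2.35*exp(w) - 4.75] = (-9.32*exp(3*w) + 9.06*exp(2*w) - 3.0*exp(w) + 2.35)*exp(w)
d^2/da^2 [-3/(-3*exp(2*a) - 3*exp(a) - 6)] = (2*(2*exp(a) + 1)^2*exp(a) - (4*exp(a) + 1)*(exp(2*a) + exp(a) + 2))*exp(a)/(exp(2*a) + exp(a) + 2)^3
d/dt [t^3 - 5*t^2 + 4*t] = 3*t^2 - 10*t + 4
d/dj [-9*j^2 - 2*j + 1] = -18*j - 2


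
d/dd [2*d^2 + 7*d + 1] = 4*d + 7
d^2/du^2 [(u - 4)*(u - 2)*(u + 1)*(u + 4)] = 12*u^2 - 6*u - 36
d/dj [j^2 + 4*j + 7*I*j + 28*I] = 2*j + 4 + 7*I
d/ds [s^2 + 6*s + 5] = 2*s + 6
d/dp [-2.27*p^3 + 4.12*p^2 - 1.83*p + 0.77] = -6.81*p^2 + 8.24*p - 1.83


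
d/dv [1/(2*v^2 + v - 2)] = (-4*v - 1)/(2*v^2 + v - 2)^2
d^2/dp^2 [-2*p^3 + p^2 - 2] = 2 - 12*p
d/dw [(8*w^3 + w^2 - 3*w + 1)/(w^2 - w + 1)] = 2*(4*w^4 - 8*w^3 + 13*w^2 - 1)/(w^4 - 2*w^3 + 3*w^2 - 2*w + 1)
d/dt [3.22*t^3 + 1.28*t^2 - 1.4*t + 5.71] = 9.66*t^2 + 2.56*t - 1.4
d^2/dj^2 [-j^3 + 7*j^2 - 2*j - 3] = 14 - 6*j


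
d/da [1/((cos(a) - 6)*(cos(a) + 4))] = 2*(cos(a) - 1)*sin(a)/((cos(a) - 6)^2*(cos(a) + 4)^2)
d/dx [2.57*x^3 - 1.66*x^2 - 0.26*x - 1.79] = 7.71*x^2 - 3.32*x - 0.26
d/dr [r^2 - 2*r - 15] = 2*r - 2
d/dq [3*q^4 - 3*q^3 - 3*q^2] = 3*q*(4*q^2 - 3*q - 2)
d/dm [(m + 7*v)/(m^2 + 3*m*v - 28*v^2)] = -1/(m^2 - 8*m*v + 16*v^2)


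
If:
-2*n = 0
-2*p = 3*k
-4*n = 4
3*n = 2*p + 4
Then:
No Solution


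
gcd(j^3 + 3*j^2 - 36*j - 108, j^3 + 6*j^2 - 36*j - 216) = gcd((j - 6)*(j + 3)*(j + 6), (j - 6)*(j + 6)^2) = j^2 - 36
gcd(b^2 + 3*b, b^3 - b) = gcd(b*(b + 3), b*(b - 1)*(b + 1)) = b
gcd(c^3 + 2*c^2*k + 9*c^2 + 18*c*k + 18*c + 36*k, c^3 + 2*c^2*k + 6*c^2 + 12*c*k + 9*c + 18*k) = c^2 + 2*c*k + 3*c + 6*k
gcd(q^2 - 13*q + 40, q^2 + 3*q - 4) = 1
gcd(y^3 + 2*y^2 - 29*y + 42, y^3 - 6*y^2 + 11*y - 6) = y^2 - 5*y + 6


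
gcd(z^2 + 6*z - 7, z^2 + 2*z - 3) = z - 1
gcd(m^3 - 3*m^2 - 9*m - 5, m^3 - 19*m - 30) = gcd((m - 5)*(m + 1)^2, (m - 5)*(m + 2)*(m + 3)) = m - 5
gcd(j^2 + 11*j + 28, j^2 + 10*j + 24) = j + 4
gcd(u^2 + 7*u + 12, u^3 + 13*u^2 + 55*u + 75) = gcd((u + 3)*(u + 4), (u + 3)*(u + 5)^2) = u + 3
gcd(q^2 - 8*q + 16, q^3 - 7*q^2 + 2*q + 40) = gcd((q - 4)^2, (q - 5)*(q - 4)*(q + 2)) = q - 4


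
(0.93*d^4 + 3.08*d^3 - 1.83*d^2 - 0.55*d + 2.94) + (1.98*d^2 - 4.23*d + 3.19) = 0.93*d^4 + 3.08*d^3 + 0.15*d^2 - 4.78*d + 6.13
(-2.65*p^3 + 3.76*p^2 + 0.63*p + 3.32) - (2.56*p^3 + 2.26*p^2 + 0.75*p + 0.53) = -5.21*p^3 + 1.5*p^2 - 0.12*p + 2.79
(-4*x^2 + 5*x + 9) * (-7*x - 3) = 28*x^3 - 23*x^2 - 78*x - 27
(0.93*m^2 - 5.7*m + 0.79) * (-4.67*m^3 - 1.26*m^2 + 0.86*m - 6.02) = -4.3431*m^5 + 25.4472*m^4 + 4.2925*m^3 - 11.496*m^2 + 34.9934*m - 4.7558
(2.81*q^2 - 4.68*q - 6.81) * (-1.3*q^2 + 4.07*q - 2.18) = -3.653*q^4 + 17.5207*q^3 - 16.3204*q^2 - 17.5143*q + 14.8458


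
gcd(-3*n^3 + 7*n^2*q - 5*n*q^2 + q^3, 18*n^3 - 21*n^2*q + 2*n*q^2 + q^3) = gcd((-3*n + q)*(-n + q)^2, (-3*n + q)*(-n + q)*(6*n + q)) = 3*n^2 - 4*n*q + q^2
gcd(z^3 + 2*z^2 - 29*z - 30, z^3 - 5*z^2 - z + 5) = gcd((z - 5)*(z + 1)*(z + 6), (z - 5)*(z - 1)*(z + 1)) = z^2 - 4*z - 5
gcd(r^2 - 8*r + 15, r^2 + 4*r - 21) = r - 3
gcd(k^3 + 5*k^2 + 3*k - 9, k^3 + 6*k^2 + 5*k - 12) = k^2 + 2*k - 3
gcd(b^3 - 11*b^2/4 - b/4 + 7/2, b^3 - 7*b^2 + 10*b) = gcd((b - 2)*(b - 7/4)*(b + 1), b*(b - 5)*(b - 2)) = b - 2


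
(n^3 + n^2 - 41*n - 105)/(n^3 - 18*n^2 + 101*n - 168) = (n^2 + 8*n + 15)/(n^2 - 11*n + 24)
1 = 1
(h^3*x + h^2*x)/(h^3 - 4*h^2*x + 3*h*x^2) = h*x*(h + 1)/(h^2 - 4*h*x + 3*x^2)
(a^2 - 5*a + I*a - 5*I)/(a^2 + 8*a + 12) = (a^2 + a*(-5 + I) - 5*I)/(a^2 + 8*a + 12)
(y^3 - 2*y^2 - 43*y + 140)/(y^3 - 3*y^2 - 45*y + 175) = (y - 4)/(y - 5)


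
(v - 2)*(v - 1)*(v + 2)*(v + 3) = v^4 + 2*v^3 - 7*v^2 - 8*v + 12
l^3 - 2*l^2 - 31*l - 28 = (l - 7)*(l + 1)*(l + 4)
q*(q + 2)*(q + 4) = q^3 + 6*q^2 + 8*q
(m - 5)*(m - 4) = m^2 - 9*m + 20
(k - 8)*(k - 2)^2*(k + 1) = k^4 - 11*k^3 + 24*k^2 + 4*k - 32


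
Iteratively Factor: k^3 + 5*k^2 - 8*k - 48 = (k + 4)*(k^2 + k - 12) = (k + 4)^2*(k - 3)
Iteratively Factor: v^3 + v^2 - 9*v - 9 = (v - 3)*(v^2 + 4*v + 3) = (v - 3)*(v + 3)*(v + 1)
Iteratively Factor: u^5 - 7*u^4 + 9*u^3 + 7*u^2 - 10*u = (u + 1)*(u^4 - 8*u^3 + 17*u^2 - 10*u) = u*(u + 1)*(u^3 - 8*u^2 + 17*u - 10) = u*(u - 2)*(u + 1)*(u^2 - 6*u + 5) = u*(u - 5)*(u - 2)*(u + 1)*(u - 1)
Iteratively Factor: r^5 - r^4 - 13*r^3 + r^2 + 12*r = (r + 1)*(r^4 - 2*r^3 - 11*r^2 + 12*r) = (r + 1)*(r + 3)*(r^3 - 5*r^2 + 4*r) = (r - 1)*(r + 1)*(r + 3)*(r^2 - 4*r) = r*(r - 1)*(r + 1)*(r + 3)*(r - 4)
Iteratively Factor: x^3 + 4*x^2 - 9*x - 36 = (x - 3)*(x^2 + 7*x + 12) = (x - 3)*(x + 4)*(x + 3)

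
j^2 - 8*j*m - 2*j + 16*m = (j - 2)*(j - 8*m)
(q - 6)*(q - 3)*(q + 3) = q^3 - 6*q^2 - 9*q + 54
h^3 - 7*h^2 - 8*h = h*(h - 8)*(h + 1)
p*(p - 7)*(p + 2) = p^3 - 5*p^2 - 14*p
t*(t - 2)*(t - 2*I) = t^3 - 2*t^2 - 2*I*t^2 + 4*I*t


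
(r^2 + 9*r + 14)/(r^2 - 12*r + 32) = (r^2 + 9*r + 14)/(r^2 - 12*r + 32)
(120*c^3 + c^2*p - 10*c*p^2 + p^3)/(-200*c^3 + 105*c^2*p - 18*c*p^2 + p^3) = (3*c + p)/(-5*c + p)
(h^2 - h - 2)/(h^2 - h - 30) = (-h^2 + h + 2)/(-h^2 + h + 30)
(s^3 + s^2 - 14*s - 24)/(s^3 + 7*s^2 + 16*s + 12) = (s - 4)/(s + 2)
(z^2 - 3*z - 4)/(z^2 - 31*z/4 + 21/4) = 4*(z^2 - 3*z - 4)/(4*z^2 - 31*z + 21)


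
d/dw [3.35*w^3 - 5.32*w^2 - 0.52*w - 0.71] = 10.05*w^2 - 10.64*w - 0.52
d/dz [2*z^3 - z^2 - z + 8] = 6*z^2 - 2*z - 1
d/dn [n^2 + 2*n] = 2*n + 2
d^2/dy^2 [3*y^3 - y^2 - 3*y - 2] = 18*y - 2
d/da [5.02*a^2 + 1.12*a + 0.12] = 10.04*a + 1.12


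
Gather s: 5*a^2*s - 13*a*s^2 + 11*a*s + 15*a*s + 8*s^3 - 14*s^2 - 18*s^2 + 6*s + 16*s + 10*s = 8*s^3 + s^2*(-13*a - 32) + s*(5*a^2 + 26*a + 32)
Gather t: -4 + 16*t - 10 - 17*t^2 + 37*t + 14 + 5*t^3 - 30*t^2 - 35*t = 5*t^3 - 47*t^2 + 18*t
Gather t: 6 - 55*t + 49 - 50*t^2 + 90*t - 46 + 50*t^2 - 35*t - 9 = 0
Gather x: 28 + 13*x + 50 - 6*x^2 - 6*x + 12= -6*x^2 + 7*x + 90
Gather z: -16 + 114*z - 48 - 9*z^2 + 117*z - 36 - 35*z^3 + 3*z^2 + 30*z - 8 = -35*z^3 - 6*z^2 + 261*z - 108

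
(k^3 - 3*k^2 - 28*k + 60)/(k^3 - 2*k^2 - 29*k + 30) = (k - 2)/(k - 1)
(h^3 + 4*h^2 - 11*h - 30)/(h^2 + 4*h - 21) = (h^2 + 7*h + 10)/(h + 7)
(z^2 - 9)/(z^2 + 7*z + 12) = (z - 3)/(z + 4)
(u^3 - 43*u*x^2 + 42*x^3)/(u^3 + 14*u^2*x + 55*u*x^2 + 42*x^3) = (u^2 - 7*u*x + 6*x^2)/(u^2 + 7*u*x + 6*x^2)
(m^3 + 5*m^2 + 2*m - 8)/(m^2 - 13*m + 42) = (m^3 + 5*m^2 + 2*m - 8)/(m^2 - 13*m + 42)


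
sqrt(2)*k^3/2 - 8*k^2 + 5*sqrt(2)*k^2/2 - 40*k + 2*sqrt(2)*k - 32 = (k + 4)*(k - 8*sqrt(2))*(sqrt(2)*k/2 + sqrt(2)/2)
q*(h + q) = h*q + q^2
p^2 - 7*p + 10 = (p - 5)*(p - 2)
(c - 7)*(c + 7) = c^2 - 49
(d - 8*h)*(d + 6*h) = d^2 - 2*d*h - 48*h^2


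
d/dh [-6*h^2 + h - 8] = 1 - 12*h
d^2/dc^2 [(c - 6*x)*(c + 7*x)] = 2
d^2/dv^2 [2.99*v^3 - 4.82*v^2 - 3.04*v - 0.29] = 17.94*v - 9.64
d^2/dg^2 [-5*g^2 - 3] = -10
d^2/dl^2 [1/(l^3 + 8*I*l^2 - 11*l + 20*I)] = 2*(-(3*l + 8*I)*(l^3 + 8*I*l^2 - 11*l + 20*I) + (3*l^2 + 16*I*l - 11)^2)/(l^3 + 8*I*l^2 - 11*l + 20*I)^3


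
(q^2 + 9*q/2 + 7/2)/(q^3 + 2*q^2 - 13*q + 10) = (2*q^2 + 9*q + 7)/(2*(q^3 + 2*q^2 - 13*q + 10))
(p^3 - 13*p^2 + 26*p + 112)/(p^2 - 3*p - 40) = (p^2 - 5*p - 14)/(p + 5)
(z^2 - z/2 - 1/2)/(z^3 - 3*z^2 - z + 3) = (z + 1/2)/(z^2 - 2*z - 3)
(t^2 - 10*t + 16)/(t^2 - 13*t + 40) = (t - 2)/(t - 5)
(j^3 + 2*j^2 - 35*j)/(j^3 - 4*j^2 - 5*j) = (j + 7)/(j + 1)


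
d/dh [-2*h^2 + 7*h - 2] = 7 - 4*h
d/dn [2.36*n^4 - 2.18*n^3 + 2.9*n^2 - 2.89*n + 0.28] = 9.44*n^3 - 6.54*n^2 + 5.8*n - 2.89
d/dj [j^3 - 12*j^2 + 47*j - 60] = 3*j^2 - 24*j + 47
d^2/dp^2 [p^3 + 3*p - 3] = 6*p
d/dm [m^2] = 2*m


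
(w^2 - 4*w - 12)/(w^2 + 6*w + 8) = (w - 6)/(w + 4)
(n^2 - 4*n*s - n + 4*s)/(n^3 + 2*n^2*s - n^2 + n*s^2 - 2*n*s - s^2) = (n - 4*s)/(n^2 + 2*n*s + s^2)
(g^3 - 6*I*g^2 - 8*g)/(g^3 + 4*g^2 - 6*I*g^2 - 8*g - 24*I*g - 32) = g/(g + 4)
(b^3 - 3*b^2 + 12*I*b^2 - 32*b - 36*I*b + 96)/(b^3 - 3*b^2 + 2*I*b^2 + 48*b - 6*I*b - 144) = (b + 4*I)/(b - 6*I)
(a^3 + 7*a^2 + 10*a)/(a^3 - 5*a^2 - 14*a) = (a + 5)/(a - 7)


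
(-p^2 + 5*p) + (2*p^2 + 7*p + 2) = p^2 + 12*p + 2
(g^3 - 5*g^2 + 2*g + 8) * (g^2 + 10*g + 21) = g^5 + 5*g^4 - 27*g^3 - 77*g^2 + 122*g + 168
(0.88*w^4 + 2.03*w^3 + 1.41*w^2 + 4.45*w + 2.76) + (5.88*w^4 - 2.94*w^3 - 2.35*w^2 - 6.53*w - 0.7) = 6.76*w^4 - 0.91*w^3 - 0.94*w^2 - 2.08*w + 2.06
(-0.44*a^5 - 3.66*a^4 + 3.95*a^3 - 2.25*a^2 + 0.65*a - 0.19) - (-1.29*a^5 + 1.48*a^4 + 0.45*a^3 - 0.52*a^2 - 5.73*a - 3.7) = 0.85*a^5 - 5.14*a^4 + 3.5*a^3 - 1.73*a^2 + 6.38*a + 3.51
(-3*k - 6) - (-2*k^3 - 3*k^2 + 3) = 2*k^3 + 3*k^2 - 3*k - 9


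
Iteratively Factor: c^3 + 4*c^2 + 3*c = (c + 1)*(c^2 + 3*c) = c*(c + 1)*(c + 3)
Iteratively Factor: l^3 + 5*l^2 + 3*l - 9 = (l + 3)*(l^2 + 2*l - 3) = (l - 1)*(l + 3)*(l + 3)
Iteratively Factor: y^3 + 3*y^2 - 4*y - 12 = (y + 2)*(y^2 + y - 6) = (y - 2)*(y + 2)*(y + 3)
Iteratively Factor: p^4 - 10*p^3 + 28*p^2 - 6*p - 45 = (p - 5)*(p^3 - 5*p^2 + 3*p + 9) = (p - 5)*(p + 1)*(p^2 - 6*p + 9) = (p - 5)*(p - 3)*(p + 1)*(p - 3)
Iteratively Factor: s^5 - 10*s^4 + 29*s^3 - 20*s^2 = (s)*(s^4 - 10*s^3 + 29*s^2 - 20*s) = s^2*(s^3 - 10*s^2 + 29*s - 20) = s^2*(s - 1)*(s^2 - 9*s + 20) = s^2*(s - 5)*(s - 1)*(s - 4)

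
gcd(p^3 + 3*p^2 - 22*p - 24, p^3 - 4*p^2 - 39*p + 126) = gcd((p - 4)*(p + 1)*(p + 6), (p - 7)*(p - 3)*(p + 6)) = p + 6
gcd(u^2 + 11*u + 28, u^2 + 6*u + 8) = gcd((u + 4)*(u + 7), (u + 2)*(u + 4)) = u + 4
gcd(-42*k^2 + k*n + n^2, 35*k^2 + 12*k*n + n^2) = 7*k + n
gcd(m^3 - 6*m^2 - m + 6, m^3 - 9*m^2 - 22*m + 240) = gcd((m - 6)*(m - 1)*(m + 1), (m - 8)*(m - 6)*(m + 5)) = m - 6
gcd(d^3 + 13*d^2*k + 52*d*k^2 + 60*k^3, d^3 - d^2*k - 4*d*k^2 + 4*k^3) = d + 2*k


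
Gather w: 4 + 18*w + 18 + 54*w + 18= 72*w + 40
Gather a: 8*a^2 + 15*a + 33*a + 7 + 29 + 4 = 8*a^2 + 48*a + 40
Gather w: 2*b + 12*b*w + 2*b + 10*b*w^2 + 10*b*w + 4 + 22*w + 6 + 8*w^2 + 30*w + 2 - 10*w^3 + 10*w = 4*b - 10*w^3 + w^2*(10*b + 8) + w*(22*b + 62) + 12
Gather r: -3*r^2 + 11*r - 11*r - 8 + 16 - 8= -3*r^2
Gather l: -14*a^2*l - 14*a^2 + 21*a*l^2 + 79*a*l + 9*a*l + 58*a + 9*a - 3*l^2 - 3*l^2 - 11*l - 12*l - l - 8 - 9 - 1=-14*a^2 + 67*a + l^2*(21*a - 6) + l*(-14*a^2 + 88*a - 24) - 18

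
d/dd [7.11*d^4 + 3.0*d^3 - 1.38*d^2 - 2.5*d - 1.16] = 28.44*d^3 + 9.0*d^2 - 2.76*d - 2.5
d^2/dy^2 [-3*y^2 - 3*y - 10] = -6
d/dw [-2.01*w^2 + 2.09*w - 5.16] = 2.09 - 4.02*w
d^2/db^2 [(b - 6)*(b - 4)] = 2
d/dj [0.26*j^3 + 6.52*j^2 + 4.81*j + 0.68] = 0.78*j^2 + 13.04*j + 4.81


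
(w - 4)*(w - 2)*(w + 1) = w^3 - 5*w^2 + 2*w + 8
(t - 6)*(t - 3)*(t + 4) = t^3 - 5*t^2 - 18*t + 72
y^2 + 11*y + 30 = (y + 5)*(y + 6)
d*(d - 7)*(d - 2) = d^3 - 9*d^2 + 14*d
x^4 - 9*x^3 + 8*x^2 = x^2*(x - 8)*(x - 1)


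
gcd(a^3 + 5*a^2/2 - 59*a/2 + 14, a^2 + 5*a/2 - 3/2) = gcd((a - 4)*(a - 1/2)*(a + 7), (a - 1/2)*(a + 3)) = a - 1/2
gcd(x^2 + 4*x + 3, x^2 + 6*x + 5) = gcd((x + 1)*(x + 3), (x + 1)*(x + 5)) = x + 1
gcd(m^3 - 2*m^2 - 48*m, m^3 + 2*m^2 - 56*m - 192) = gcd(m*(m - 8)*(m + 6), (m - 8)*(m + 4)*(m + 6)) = m^2 - 2*m - 48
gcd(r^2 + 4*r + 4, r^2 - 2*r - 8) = r + 2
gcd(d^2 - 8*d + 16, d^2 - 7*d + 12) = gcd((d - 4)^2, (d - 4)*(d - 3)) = d - 4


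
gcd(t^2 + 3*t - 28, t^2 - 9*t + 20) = t - 4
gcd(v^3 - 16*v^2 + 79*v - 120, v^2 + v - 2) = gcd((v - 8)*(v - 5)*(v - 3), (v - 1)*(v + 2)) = 1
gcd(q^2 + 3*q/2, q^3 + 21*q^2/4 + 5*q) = q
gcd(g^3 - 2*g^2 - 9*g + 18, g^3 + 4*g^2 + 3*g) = g + 3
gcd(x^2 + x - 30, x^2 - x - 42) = x + 6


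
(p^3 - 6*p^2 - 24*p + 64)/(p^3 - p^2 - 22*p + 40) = (p^2 - 4*p - 32)/(p^2 + p - 20)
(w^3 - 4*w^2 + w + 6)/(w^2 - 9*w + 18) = (w^2 - w - 2)/(w - 6)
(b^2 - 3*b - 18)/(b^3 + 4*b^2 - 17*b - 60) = (b - 6)/(b^2 + b - 20)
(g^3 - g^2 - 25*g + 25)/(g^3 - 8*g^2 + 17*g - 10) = (g + 5)/(g - 2)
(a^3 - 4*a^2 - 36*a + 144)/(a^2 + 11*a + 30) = (a^2 - 10*a + 24)/(a + 5)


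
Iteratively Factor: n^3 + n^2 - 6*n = (n + 3)*(n^2 - 2*n) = (n - 2)*(n + 3)*(n)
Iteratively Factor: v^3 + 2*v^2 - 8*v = (v)*(v^2 + 2*v - 8) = v*(v - 2)*(v + 4)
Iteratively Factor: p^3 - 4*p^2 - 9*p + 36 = (p - 3)*(p^2 - p - 12) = (p - 4)*(p - 3)*(p + 3)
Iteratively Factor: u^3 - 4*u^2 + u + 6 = (u - 3)*(u^2 - u - 2) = (u - 3)*(u - 2)*(u + 1)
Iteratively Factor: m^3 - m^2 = (m)*(m^2 - m) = m*(m - 1)*(m)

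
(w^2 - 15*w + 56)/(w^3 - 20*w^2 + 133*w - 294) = (w - 8)/(w^2 - 13*w + 42)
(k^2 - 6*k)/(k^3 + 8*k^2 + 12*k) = (k - 6)/(k^2 + 8*k + 12)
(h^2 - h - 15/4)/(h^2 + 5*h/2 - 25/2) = (h + 3/2)/(h + 5)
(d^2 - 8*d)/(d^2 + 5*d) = (d - 8)/(d + 5)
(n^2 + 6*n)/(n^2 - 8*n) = (n + 6)/(n - 8)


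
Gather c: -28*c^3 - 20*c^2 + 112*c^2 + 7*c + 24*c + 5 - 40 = -28*c^3 + 92*c^2 + 31*c - 35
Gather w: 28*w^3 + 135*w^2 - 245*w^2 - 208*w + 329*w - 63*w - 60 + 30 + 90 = 28*w^3 - 110*w^2 + 58*w + 60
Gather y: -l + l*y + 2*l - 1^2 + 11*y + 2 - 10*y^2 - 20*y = l - 10*y^2 + y*(l - 9) + 1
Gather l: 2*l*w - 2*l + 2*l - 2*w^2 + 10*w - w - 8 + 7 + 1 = 2*l*w - 2*w^2 + 9*w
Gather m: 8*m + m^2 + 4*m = m^2 + 12*m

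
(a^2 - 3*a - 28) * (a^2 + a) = a^4 - 2*a^3 - 31*a^2 - 28*a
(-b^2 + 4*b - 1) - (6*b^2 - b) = -7*b^2 + 5*b - 1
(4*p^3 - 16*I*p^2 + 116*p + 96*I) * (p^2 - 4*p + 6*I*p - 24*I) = 4*p^5 - 16*p^4 + 8*I*p^4 + 212*p^3 - 32*I*p^3 - 848*p^2 + 792*I*p^2 - 576*p - 3168*I*p + 2304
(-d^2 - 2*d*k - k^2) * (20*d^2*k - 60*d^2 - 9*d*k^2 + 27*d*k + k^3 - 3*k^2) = -20*d^4*k + 60*d^4 - 31*d^3*k^2 + 93*d^3*k - 3*d^2*k^3 + 9*d^2*k^2 + 7*d*k^4 - 21*d*k^3 - k^5 + 3*k^4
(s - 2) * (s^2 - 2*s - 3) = s^3 - 4*s^2 + s + 6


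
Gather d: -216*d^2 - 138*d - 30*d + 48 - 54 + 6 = -216*d^2 - 168*d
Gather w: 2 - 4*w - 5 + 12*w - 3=8*w - 6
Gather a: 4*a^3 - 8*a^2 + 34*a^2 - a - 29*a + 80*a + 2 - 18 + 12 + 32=4*a^3 + 26*a^2 + 50*a + 28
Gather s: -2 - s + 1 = -s - 1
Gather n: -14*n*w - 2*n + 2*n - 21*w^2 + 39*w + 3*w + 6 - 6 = -14*n*w - 21*w^2 + 42*w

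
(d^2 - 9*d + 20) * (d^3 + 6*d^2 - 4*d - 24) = d^5 - 3*d^4 - 38*d^3 + 132*d^2 + 136*d - 480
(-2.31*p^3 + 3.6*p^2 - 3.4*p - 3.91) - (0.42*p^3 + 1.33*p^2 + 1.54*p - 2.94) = -2.73*p^3 + 2.27*p^2 - 4.94*p - 0.97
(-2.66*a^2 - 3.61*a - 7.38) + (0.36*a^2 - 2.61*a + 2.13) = -2.3*a^2 - 6.22*a - 5.25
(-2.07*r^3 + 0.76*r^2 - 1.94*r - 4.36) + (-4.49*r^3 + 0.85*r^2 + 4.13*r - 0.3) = -6.56*r^3 + 1.61*r^2 + 2.19*r - 4.66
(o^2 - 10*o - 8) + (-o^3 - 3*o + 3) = -o^3 + o^2 - 13*o - 5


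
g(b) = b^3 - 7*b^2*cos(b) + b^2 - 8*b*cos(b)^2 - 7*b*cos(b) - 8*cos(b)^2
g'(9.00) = 575.09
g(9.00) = 1317.60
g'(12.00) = -377.49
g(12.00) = 876.45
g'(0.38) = -8.18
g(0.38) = -12.73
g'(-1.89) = -15.38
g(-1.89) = 1.22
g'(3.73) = 59.32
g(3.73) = 142.36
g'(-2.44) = -39.66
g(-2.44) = 16.93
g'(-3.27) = -9.52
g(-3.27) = 45.12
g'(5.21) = -188.82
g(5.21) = 49.14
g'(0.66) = 2.37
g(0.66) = -13.62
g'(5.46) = -192.66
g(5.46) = 0.83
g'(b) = 7*b^2*sin(b) + 3*b^2 + 16*b*sin(b)*cos(b) + 7*b*sin(b) - 14*b*cos(b) + 2*b + 16*sin(b)*cos(b) - 8*cos(b)^2 - 7*cos(b)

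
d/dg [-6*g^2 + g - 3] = 1 - 12*g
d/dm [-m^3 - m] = -3*m^2 - 1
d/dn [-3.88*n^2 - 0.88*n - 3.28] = -7.76*n - 0.88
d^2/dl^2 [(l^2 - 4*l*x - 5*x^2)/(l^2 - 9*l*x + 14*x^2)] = 2*x*(5*l^3 - 57*l^2*x + 303*l*x^2 - 643*x^3)/(l^6 - 27*l^5*x + 285*l^4*x^2 - 1485*l^3*x^3 + 3990*l^2*x^4 - 5292*l*x^5 + 2744*x^6)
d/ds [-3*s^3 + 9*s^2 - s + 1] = -9*s^2 + 18*s - 1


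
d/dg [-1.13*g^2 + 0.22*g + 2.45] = 0.22 - 2.26*g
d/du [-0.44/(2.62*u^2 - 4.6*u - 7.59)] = (2.3056*u - 2.024)/(-2.62*u^2 + 4.6*u + 7.59)^2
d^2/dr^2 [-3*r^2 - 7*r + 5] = -6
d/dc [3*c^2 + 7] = 6*c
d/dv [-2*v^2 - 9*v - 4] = -4*v - 9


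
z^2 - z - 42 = (z - 7)*(z + 6)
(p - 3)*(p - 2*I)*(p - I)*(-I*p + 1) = -I*p^4 - 2*p^3 + 3*I*p^3 + 6*p^2 - I*p^2 - 2*p + 3*I*p + 6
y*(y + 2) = y^2 + 2*y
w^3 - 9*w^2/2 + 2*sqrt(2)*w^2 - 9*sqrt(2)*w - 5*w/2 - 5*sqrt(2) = (w - 5)*(w + 1/2)*(w + 2*sqrt(2))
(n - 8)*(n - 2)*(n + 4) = n^3 - 6*n^2 - 24*n + 64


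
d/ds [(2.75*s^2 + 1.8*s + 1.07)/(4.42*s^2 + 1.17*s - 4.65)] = (-4.7385*s^2 - 35.0338*s - 9.6219)/(19.5364*s^4 + 10.3428*s^3 - 39.7371*s^2 - 10.881*s + 21.6225)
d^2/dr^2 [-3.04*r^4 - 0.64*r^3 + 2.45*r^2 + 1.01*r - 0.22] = -36.48*r^2 - 3.84*r + 4.9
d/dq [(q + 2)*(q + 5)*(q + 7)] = 3*q^2 + 28*q + 59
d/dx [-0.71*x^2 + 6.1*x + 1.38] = 6.1 - 1.42*x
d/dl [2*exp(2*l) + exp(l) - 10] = (4*exp(l) + 1)*exp(l)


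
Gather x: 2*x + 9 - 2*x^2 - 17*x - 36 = -2*x^2 - 15*x - 27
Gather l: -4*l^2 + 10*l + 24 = -4*l^2 + 10*l + 24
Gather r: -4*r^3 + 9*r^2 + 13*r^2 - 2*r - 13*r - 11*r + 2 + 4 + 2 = -4*r^3 + 22*r^2 - 26*r + 8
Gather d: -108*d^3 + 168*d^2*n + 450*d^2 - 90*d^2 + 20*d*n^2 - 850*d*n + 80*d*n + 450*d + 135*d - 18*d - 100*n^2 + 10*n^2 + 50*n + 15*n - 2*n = -108*d^3 + d^2*(168*n + 360) + d*(20*n^2 - 770*n + 567) - 90*n^2 + 63*n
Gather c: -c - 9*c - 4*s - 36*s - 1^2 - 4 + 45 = -10*c - 40*s + 40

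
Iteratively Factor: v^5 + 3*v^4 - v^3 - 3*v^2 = (v + 3)*(v^4 - v^2) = (v - 1)*(v + 3)*(v^3 + v^2) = (v - 1)*(v + 1)*(v + 3)*(v^2) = v*(v - 1)*(v + 1)*(v + 3)*(v)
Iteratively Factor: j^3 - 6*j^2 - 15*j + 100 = (j + 4)*(j^2 - 10*j + 25) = (j - 5)*(j + 4)*(j - 5)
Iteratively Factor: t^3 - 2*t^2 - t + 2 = (t - 2)*(t^2 - 1) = (t - 2)*(t + 1)*(t - 1)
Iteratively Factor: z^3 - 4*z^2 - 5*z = (z)*(z^2 - 4*z - 5) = z*(z + 1)*(z - 5)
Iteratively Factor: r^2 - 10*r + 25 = (r - 5)*(r - 5)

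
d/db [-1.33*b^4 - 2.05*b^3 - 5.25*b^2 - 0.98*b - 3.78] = -5.32*b^3 - 6.15*b^2 - 10.5*b - 0.98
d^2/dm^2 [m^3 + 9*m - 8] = 6*m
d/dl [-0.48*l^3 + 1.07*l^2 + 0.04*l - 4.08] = -1.44*l^2 + 2.14*l + 0.04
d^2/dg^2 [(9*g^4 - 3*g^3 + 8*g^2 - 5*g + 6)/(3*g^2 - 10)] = 2*(81*g^6 - 810*g^4 - 135*g^3 + 6282*g^2 - 1350*g + 980)/(27*g^6 - 270*g^4 + 900*g^2 - 1000)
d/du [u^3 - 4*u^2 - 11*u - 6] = 3*u^2 - 8*u - 11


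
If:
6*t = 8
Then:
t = 4/3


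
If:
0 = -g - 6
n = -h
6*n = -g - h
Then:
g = -6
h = -6/5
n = 6/5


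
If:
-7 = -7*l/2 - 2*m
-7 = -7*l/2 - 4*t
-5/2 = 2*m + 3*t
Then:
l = 118/49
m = -5/7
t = -5/14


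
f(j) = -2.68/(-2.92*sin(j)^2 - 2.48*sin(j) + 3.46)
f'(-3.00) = 0.31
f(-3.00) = -0.71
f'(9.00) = 3.16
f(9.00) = -1.38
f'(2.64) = 4.90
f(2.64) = -1.68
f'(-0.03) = -0.49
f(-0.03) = -0.76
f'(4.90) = 0.17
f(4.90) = -0.87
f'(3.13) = 0.58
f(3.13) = -0.78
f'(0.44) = -3.43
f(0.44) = -1.43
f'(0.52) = -5.51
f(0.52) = -1.78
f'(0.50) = -4.85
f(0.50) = -1.68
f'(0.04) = -0.65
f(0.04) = -0.80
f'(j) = -2.68*(5.84*sin(j)*cos(j) + 2.48*cos(j))/(-2.92*sin(j)^2 - 2.48*sin(j) + 3.46)^2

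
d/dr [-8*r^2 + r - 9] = 1 - 16*r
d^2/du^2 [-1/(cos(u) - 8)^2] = 2*(8*cos(u) + cos(2*u) - 2)/(cos(u) - 8)^4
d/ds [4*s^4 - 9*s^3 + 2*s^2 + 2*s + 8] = 16*s^3 - 27*s^2 + 4*s + 2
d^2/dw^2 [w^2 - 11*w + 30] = 2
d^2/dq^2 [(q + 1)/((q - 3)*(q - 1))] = 2*(q^3 + 3*q^2 - 21*q + 25)/(q^6 - 12*q^5 + 57*q^4 - 136*q^3 + 171*q^2 - 108*q + 27)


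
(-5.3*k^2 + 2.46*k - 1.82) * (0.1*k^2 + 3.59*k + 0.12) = -0.53*k^4 - 18.781*k^3 + 8.0134*k^2 - 6.2386*k - 0.2184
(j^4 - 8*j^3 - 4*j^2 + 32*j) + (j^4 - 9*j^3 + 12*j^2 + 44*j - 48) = 2*j^4 - 17*j^3 + 8*j^2 + 76*j - 48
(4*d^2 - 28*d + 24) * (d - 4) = 4*d^3 - 44*d^2 + 136*d - 96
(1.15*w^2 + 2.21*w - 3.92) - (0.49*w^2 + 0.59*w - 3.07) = 0.66*w^2 + 1.62*w - 0.85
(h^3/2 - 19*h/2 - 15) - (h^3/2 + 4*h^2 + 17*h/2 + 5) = -4*h^2 - 18*h - 20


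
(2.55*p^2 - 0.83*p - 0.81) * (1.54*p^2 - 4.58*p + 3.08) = 3.927*p^4 - 12.9572*p^3 + 10.408*p^2 + 1.1534*p - 2.4948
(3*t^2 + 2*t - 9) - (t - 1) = 3*t^2 + t - 8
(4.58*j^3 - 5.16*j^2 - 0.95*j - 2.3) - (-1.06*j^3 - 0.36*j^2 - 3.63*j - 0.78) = 5.64*j^3 - 4.8*j^2 + 2.68*j - 1.52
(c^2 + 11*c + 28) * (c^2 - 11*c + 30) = c^4 - 63*c^2 + 22*c + 840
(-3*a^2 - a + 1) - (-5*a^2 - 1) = 2*a^2 - a + 2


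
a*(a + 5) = a^2 + 5*a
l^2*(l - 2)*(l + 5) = l^4 + 3*l^3 - 10*l^2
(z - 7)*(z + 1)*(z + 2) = z^3 - 4*z^2 - 19*z - 14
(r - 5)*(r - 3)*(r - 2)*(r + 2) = r^4 - 8*r^3 + 11*r^2 + 32*r - 60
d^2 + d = d*(d + 1)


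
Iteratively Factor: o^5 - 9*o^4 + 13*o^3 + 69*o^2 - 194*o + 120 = (o - 4)*(o^4 - 5*o^3 - 7*o^2 + 41*o - 30) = (o - 5)*(o - 4)*(o^3 - 7*o + 6) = (o - 5)*(o - 4)*(o - 1)*(o^2 + o - 6) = (o - 5)*(o - 4)*(o - 2)*(o - 1)*(o + 3)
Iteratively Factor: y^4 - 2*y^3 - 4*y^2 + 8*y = (y)*(y^3 - 2*y^2 - 4*y + 8) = y*(y - 2)*(y^2 - 4) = y*(y - 2)^2*(y + 2)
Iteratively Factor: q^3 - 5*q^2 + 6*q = (q - 2)*(q^2 - 3*q) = q*(q - 2)*(q - 3)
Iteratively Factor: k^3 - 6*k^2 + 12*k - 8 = (k - 2)*(k^2 - 4*k + 4) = (k - 2)^2*(k - 2)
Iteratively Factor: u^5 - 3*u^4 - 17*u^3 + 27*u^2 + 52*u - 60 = (u - 5)*(u^4 + 2*u^3 - 7*u^2 - 8*u + 12) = (u - 5)*(u + 3)*(u^3 - u^2 - 4*u + 4) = (u - 5)*(u - 2)*(u + 3)*(u^2 + u - 2) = (u - 5)*(u - 2)*(u - 1)*(u + 3)*(u + 2)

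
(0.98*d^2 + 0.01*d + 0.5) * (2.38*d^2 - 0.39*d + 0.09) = 2.3324*d^4 - 0.3584*d^3 + 1.2743*d^2 - 0.1941*d + 0.045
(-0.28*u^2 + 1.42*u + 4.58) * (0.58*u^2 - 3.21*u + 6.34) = -0.1624*u^4 + 1.7224*u^3 - 3.677*u^2 - 5.699*u + 29.0372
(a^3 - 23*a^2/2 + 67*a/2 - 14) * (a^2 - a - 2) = a^5 - 25*a^4/2 + 43*a^3 - 49*a^2/2 - 53*a + 28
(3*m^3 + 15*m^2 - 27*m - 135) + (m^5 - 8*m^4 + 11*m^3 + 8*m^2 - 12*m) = m^5 - 8*m^4 + 14*m^3 + 23*m^2 - 39*m - 135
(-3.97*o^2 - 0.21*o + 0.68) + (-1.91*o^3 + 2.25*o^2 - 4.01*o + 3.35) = -1.91*o^3 - 1.72*o^2 - 4.22*o + 4.03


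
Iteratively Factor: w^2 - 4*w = (w - 4)*(w)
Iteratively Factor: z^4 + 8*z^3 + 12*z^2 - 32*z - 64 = (z + 4)*(z^3 + 4*z^2 - 4*z - 16) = (z + 4)^2*(z^2 - 4) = (z - 2)*(z + 4)^2*(z + 2)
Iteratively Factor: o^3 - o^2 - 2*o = (o)*(o^2 - o - 2) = o*(o + 1)*(o - 2)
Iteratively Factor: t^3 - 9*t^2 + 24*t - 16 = (t - 4)*(t^2 - 5*t + 4) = (t - 4)*(t - 1)*(t - 4)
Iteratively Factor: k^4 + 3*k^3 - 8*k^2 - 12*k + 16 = (k + 4)*(k^3 - k^2 - 4*k + 4) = (k - 1)*(k + 4)*(k^2 - 4) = (k - 2)*(k - 1)*(k + 4)*(k + 2)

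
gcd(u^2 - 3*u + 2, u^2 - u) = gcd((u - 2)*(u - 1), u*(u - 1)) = u - 1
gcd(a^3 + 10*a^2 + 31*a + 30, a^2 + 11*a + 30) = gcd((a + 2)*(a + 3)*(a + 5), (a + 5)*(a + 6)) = a + 5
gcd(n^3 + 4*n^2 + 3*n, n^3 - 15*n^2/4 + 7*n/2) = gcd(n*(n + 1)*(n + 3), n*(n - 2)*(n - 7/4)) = n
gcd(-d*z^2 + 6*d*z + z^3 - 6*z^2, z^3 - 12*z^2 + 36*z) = z^2 - 6*z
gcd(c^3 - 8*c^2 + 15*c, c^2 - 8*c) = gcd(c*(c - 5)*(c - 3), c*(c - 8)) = c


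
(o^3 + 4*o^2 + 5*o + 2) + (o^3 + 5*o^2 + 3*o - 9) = 2*o^3 + 9*o^2 + 8*o - 7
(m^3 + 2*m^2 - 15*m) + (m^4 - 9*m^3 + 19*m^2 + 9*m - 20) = m^4 - 8*m^3 + 21*m^2 - 6*m - 20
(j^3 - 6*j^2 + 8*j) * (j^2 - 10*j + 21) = j^5 - 16*j^4 + 89*j^3 - 206*j^2 + 168*j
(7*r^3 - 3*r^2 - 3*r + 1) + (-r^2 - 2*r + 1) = 7*r^3 - 4*r^2 - 5*r + 2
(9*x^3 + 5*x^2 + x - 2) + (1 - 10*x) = 9*x^3 + 5*x^2 - 9*x - 1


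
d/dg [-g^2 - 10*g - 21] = -2*g - 10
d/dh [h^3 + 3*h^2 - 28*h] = 3*h^2 + 6*h - 28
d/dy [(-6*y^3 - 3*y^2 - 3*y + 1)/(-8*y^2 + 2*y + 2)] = (24*y^4 - 12*y^3 - 33*y^2 + 2*y - 4)/(2*(16*y^4 - 8*y^3 - 7*y^2 + 2*y + 1))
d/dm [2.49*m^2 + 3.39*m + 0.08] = 4.98*m + 3.39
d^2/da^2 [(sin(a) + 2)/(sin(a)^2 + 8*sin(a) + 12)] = (6*sin(a) + cos(a)^2 + 1)/(sin(a) + 6)^3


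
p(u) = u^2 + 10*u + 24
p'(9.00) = 28.00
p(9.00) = 195.00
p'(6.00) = 22.00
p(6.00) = 120.00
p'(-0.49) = 9.02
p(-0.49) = 19.34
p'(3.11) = 16.22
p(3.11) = 64.77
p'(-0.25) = 9.50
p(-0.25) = 21.56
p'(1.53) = 13.06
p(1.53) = 41.64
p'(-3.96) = 2.08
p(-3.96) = 0.08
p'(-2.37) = 5.26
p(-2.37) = 5.92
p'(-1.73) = 6.54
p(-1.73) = 9.69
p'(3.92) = 17.84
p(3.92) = 78.57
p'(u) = 2*u + 10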